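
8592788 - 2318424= 6274364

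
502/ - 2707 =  - 502/2707=-0.19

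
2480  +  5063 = 7543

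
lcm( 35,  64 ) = 2240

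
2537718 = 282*8999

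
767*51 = 39117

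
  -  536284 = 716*(-749) 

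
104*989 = 102856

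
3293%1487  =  319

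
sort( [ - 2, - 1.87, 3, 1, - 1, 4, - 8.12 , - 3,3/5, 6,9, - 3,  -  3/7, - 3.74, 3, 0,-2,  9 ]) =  [  -  8.12, - 3.74,  -  3,-3, -2 , - 2,- 1.87,-1 , - 3/7,0,3/5,1,3,3,  4,6,9,9] 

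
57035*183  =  10437405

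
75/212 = 75/212 = 0.35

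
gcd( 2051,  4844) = 7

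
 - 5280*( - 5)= 26400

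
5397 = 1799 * 3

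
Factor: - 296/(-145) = 2^3* 5^( - 1)*29^( - 1 )* 37^1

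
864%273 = 45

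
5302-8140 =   -  2838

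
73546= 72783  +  763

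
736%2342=736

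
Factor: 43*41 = 41^1*43^1 = 1763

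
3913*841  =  3290833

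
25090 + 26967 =52057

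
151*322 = 48622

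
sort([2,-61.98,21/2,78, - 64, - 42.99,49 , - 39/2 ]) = [  -  64, - 61.98, - 42.99,- 39/2,2, 21/2,49 , 78] 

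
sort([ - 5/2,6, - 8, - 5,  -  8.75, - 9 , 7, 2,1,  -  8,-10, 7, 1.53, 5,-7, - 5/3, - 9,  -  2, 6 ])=[- 10, - 9, - 9, - 8.75,- 8,  -  8, - 7, - 5, - 5/2, - 2,-5/3, 1, 1.53, 2,5, 6,6 , 7,7 ] 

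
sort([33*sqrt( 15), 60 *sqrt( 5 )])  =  [33*sqrt(15),60*sqrt ( 5)]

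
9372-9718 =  -346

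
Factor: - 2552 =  - 2^3*11^1 * 29^1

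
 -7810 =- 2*3905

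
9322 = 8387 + 935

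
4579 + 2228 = 6807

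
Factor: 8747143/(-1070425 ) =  - 5^(  -  2 )*47^( - 1)*107^1*911^( - 1)*  81749^1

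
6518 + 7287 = 13805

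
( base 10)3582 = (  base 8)6776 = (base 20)8J2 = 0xdfe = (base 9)4820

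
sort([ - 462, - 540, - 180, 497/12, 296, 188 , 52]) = [ - 540, - 462, - 180, 497/12, 52, 188 , 296] 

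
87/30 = 2  +  9/10 = 2.90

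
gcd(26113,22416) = 1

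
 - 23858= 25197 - 49055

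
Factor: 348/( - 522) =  - 2/3 = - 2^1* 3^( - 1 )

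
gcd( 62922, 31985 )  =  1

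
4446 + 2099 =6545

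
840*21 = 17640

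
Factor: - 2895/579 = - 5 = -5^1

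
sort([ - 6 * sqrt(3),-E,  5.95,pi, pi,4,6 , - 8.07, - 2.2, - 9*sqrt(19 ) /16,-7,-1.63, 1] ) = [-6 * sqrt(3 ),-8.07,- 7, - E, - 9 * sqrt( 19)/16,-2.2,-1.63, 1,pi, pi,4 , 5.95,  6]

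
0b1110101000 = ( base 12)660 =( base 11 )781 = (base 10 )936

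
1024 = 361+663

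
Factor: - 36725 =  - 5^2*13^1*113^1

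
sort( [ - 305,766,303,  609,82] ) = [ - 305, 82, 303,609, 766]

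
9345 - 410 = 8935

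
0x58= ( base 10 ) 88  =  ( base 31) 2Q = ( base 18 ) 4G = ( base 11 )80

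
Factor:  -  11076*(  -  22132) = 245134032 = 2^4* 3^1*11^1*13^1*71^1*503^1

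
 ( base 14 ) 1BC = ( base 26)do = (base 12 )262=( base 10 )362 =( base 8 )552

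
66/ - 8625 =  - 1  +  2853/2875 = -0.01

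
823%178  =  111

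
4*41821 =167284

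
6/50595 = 2/16865 = 0.00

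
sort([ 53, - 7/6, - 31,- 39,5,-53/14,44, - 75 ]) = [ - 75,-39, -31, - 53/14, - 7/6 , 5,  44, 53] 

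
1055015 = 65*16231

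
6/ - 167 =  - 1+ 161/167  =  - 0.04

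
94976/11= 8634+2/11 = 8634.18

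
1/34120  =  1/34120 =0.00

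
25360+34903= 60263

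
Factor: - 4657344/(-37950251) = 2^6*3^1*127^1*191^1*269^( - 1)*141079^(-1)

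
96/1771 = 96/1771  =  0.05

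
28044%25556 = 2488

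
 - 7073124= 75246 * ( - 94)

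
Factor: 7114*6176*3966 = 2^7*3^1 * 193^1*661^1 * 3557^1 = 174250429824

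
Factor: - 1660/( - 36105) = 4/87= 2^2 * 3^( - 1)*29^(-1 ) 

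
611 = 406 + 205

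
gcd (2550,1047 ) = 3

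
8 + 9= 17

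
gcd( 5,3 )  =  1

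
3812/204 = 953/51 =18.69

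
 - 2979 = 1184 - 4163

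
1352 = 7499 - 6147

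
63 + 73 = 136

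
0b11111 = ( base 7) 43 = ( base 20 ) 1B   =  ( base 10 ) 31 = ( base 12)27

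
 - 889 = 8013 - 8902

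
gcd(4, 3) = 1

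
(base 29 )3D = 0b1100100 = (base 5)400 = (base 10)100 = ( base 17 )5F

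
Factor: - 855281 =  - 7^1*61^1*2003^1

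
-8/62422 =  - 1 + 31207/31211=- 0.00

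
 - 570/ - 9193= 570/9193 = 0.06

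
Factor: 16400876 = 2^2*19^1*215801^1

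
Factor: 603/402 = 2^( - 1)*3^1 = 3/2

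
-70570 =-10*7057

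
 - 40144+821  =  -39323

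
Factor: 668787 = 3^1*7^1*31847^1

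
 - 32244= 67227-99471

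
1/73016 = 1/73016   =  0.00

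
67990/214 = 317+ 76/107 = 317.71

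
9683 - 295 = 9388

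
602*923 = 555646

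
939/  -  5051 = -939/5051 = -0.19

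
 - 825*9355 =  - 7717875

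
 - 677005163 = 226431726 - 903436889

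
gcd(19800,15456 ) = 24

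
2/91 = 2/91 = 0.02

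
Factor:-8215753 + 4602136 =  - 3613617  =  - 3^2*7^1*41^1*1399^1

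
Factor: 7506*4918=2^2*3^3*139^1*2459^1=36914508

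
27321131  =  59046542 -31725411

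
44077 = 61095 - 17018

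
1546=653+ 893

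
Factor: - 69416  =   - 2^3*8677^1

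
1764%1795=1764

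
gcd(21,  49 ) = 7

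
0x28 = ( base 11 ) 37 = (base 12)34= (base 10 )40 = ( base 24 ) 1G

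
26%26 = 0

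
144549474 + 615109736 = 759659210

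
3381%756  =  357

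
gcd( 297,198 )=99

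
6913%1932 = 1117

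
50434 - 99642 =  - 49208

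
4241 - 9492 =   -  5251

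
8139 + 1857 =9996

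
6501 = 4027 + 2474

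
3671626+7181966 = 10853592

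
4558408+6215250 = 10773658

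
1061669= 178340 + 883329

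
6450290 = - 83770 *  (-77)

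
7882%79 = 61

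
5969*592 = 3533648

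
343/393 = 343/393 = 0.87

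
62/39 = 1 + 23/39=1.59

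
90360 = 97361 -7001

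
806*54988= 44320328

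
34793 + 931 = 35724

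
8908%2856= 340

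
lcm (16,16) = 16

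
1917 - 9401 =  - 7484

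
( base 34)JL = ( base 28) nn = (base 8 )1233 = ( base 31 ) lg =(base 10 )667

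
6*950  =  5700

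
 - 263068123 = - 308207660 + 45139537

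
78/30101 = 78/30101 = 0.00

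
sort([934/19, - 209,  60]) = [ - 209, 934/19, 60] 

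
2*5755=11510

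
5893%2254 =1385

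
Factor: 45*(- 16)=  - 2^4*3^2*5^1 = - 720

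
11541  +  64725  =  76266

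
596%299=297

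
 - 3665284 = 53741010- 57406294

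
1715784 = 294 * 5836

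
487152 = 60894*8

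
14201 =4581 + 9620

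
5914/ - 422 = -15 +208/211 = - 14.01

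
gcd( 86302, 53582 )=2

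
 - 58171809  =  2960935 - 61132744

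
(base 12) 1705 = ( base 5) 41431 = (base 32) 2ll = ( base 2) 101010110101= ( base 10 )2741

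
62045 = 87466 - 25421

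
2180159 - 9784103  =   - 7603944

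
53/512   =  53/512 = 0.10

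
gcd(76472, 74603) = 1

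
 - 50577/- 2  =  50577/2  =  25288.50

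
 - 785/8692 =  - 1 + 7907/8692=- 0.09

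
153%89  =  64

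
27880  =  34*820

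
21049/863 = 24+337/863 = 24.39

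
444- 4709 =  - 4265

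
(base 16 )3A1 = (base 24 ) 1eh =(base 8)1641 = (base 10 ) 929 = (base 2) 1110100001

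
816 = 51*16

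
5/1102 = 5/1102=0.00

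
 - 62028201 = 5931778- 67959979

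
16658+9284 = 25942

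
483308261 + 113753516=597061777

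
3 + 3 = 6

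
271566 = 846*321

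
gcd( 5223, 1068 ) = 3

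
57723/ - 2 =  - 57723/2 = -28861.50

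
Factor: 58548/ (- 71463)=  - 68/83= -2^2*17^1  *83^ (- 1)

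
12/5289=4/1763 =0.00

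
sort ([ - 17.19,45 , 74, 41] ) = [ - 17.19, 41,45,74]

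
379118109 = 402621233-23503124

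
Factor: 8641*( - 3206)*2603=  - 72111028738  =  - 2^1*7^1*19^1*137^1*229^1*8641^1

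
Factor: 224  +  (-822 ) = - 598 = - 2^1  *  13^1*23^1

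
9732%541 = 535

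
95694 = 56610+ 39084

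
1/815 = 1/815 = 0.00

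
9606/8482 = 1+562/4241= 1.13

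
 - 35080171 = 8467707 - 43547878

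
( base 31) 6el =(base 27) 8EB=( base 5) 144341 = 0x184D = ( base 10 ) 6221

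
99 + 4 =103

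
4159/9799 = 4159/9799 = 0.42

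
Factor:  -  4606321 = - 31^1 * 139^1* 1069^1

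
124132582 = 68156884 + 55975698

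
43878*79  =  3466362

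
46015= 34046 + 11969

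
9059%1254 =281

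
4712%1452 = 356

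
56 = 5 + 51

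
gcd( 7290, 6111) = 9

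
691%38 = 7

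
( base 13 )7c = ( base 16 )67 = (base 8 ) 147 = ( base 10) 103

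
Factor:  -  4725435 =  - 3^1 * 5^1*11^1* 13^1*2203^1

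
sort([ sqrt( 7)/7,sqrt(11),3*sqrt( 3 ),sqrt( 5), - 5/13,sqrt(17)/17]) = [-5/13, sqrt(17 ) /17,sqrt(7 )/7,sqrt(5 ),sqrt( 11),  3*sqrt ( 3)] 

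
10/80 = 1/8 = 0.12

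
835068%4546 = 3150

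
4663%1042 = 495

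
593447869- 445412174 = 148035695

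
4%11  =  4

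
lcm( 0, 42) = 0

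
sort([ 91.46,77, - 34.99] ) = [ - 34.99, 77,91.46]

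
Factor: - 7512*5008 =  - 2^7*3^1*313^2 = - 37620096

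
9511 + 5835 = 15346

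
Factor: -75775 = - 5^2*7^1 * 433^1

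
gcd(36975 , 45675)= 2175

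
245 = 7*35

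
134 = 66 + 68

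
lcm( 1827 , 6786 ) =47502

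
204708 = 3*68236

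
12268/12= 3067/3= 1022.33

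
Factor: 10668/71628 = 7/47=7^1*47^( - 1 )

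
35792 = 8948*4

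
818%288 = 242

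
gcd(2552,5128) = 8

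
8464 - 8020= 444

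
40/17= 2 + 6/17  =  2.35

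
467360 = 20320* 23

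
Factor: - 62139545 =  - 5^1*13^1*955993^1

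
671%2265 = 671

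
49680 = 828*60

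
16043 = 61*263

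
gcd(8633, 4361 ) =89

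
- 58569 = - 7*8367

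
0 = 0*8407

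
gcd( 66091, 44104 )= 1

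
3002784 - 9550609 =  - 6547825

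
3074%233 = 45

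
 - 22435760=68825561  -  91261321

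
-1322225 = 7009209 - 8331434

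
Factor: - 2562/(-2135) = 2^1*  3^1*5^( - 1) = 6/5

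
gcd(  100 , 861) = 1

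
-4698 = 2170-6868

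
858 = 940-82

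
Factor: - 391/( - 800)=2^( - 5)*5^( - 2)*17^1 * 23^1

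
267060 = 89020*3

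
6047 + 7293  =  13340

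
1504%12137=1504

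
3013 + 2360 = 5373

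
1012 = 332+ 680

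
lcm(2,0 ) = 0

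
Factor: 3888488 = 2^3*486061^1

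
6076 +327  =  6403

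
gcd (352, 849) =1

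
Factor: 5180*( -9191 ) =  - 47609380 = -2^2*5^1*7^2  *13^1* 37^1*101^1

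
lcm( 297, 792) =2376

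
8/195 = 8/195 = 0.04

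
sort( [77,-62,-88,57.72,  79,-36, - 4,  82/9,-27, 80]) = [ - 88,-62,-36,-27,-4, 82/9, 57.72,  77, 79,  80]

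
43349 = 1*43349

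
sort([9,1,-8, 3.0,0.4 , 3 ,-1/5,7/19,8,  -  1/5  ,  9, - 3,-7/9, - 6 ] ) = [-8, - 6, - 3,  -  7/9, - 1/5, - 1/5 , 7/19,0.4, 1, 3.0,3,8,9,9 ]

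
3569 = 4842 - 1273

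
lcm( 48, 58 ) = 1392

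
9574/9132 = 4787/4566 = 1.05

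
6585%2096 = 297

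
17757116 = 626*28366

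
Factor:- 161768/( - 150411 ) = 2^3 * 3^(-1)*73^1*181^(-1 ) = 584/543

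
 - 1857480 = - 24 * 77395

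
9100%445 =200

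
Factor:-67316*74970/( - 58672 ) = 630835065/7334 = 2^ ( - 1)*3^2 * 5^1*7^2*17^1*19^(-1)*193^ ( - 1) * 16829^1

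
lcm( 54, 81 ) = 162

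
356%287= 69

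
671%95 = 6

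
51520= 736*70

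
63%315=63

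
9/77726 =9/77726 = 0.00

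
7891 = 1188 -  - 6703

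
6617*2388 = 15801396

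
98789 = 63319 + 35470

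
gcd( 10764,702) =234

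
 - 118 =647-765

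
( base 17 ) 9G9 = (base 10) 2882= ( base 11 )2190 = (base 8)5502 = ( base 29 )3cb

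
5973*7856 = 46923888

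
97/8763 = 97/8763 = 0.01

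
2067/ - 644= -4+ 509/644 = -  3.21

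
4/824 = 1/206=0.00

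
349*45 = 15705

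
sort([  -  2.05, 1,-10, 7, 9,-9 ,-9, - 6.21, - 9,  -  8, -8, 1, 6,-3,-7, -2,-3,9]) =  [ -10, -9, -9,  -  9, - 8,-8,-7,  -  6.21,-3, - 3, - 2.05, - 2, 1, 1,  6,7, 9,9] 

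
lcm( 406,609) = 1218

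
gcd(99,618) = 3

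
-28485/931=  - 28485/931=- 30.60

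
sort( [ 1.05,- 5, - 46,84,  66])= [ - 46,  -  5, 1.05,  66,  84 ] 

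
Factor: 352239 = 3^1*117413^1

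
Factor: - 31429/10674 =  - 2^( -1)*3^ ( - 2) * 53^1 = -53/18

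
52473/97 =52473/97 = 540.96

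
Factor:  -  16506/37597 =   -  2^1  *3^2*41^( - 1)=-18/41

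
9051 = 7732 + 1319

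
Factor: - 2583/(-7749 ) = 3^ ( - 1 ) = 1/3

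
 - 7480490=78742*( - 95)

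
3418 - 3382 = 36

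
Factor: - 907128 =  - 2^3*3^2*43^1*293^1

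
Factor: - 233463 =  - 3^1*59^1 * 1319^1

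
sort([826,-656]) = [-656, 826]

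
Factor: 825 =3^1 * 5^2 * 11^1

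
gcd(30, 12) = 6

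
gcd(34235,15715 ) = 5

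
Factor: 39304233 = 3^2 * 4367137^1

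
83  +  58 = 141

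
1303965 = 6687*195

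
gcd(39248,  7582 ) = 446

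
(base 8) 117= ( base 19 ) 43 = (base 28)2N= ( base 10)79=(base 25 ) 34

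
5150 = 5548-398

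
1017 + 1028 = 2045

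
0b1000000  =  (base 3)2101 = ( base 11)59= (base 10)64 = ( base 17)3d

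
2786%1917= 869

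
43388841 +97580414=140969255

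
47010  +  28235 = 75245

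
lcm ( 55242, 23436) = 773388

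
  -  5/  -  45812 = 5/45812 = 0.00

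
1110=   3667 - 2557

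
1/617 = 1/617 = 0.00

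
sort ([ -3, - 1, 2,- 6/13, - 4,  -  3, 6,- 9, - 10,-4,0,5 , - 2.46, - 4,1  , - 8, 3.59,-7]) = [ - 10, - 9, - 8,-7,-4, - 4, - 4,- 3  ,- 3,-2.46, - 1,- 6/13, 0, 1,2, 3.59,5,6]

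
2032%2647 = 2032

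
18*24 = 432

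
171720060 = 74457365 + 97262695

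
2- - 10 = 12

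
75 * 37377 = 2803275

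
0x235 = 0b1000110101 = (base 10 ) 565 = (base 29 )JE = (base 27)kp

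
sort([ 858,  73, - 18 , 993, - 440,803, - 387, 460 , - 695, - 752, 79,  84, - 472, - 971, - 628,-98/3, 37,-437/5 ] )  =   [  -  971, - 752, - 695, - 628, -472 ,-440, - 387, - 437/5, - 98/3, - 18,37 , 73, 79,84, 460, 803, 858, 993]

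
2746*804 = 2207784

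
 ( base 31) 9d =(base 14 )16c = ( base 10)292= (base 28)ac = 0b100100100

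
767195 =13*59015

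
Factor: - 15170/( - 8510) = 41/23 = 23^(  -  1)*41^1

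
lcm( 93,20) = 1860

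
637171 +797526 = 1434697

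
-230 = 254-484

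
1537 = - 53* ( - 29) 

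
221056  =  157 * 1408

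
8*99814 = 798512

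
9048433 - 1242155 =7806278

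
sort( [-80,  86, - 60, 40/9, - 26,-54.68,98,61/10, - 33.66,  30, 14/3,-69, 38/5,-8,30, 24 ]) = [ - 80,-69, - 60,  -  54.68,-33.66,-26, - 8, 40/9, 14/3,61/10,38/5,24,  30,30, 86,98] 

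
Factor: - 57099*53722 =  - 3067472478= - 2^1*3^1* 7^1*2719^1*26861^1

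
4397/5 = 879 + 2/5  =  879.40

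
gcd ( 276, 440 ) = 4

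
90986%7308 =3290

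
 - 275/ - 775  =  11/31= 0.35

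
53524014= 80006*669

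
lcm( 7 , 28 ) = 28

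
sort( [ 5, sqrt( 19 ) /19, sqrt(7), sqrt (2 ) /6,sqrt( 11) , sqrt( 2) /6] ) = [ sqrt ( 19) /19, sqrt( 2 )/6,sqrt( 2) /6, sqrt(7) , sqrt (11 ), 5 ] 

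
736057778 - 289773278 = 446284500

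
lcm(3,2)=6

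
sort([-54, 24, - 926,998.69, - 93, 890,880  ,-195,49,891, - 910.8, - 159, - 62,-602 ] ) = [ - 926, - 910.8,-602, - 195, -159, - 93, - 62, - 54 , 24,49,880, 890,891 , 998.69]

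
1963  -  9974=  - 8011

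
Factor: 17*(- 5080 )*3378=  - 291724080 =- 2^4*3^1*5^1*17^1 * 127^1*563^1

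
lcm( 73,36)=2628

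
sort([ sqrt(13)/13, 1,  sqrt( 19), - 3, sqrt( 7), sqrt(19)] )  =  [ - 3, sqrt(13) /13, 1,sqrt( 7 ),  sqrt(19), sqrt( 19)]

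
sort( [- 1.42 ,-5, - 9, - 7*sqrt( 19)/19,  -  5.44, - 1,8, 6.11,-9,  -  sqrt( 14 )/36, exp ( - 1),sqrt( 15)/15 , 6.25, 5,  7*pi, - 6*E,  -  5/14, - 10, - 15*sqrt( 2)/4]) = [-6* E, - 10 , - 9, - 9, - 5.44, - 15*sqrt( 2)/4, - 5, - 7*sqrt( 19)/19, - 1.42, - 1, - 5/14, - sqrt( 14 ) /36,  sqrt( 15)/15,exp( - 1 ),5,6.11,6.25,8,7*pi]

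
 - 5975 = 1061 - 7036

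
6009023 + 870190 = 6879213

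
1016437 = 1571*647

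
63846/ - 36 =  - 3547/2 = - 1773.50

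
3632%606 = 602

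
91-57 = 34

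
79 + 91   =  170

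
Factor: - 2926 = - 2^1*7^1* 11^1* 19^1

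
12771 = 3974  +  8797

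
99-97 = 2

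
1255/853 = 1255/853 = 1.47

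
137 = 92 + 45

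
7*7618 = 53326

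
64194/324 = 10699/54 = 198.13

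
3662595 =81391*45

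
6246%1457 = 418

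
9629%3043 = 500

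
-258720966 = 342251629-600972595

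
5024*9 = 45216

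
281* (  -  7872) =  - 2212032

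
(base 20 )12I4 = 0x23cc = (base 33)8DN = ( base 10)9164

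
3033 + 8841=11874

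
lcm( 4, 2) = 4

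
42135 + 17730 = 59865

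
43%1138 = 43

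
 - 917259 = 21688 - 938947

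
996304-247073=749231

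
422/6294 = 211/3147= 0.07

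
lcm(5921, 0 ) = 0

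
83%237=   83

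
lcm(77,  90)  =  6930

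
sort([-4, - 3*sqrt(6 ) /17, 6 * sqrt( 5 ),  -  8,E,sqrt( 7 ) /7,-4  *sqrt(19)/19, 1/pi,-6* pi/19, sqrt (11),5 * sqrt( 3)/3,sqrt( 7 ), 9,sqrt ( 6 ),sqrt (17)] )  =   [  -  8,-4, - 6*pi/19,-4 * sqrt( 19)/19 ,- 3*sqrt(6)/17, 1/pi,sqrt( 7)/7,sqrt( 6),sqrt( 7 ), E, 5*sqrt(  3)/3, sqrt(11),  sqrt( 17 ),9 , 6* sqrt ( 5 ) ] 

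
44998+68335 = 113333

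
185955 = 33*5635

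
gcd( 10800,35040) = 240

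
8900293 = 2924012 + 5976281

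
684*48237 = 32994108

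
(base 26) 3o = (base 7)204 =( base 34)30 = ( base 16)66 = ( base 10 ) 102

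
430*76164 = 32750520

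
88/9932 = 22/2483 =0.01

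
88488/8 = 11061 =11061.00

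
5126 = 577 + 4549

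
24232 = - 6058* ( -4)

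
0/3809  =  0 = 0.00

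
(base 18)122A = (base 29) 7m1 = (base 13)2c80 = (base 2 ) 1100101111110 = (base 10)6526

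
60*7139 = 428340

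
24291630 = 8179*2970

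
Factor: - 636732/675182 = - 2^1 * 3^2 *23^1 * 439^(-1 ) = - 414/439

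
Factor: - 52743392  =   - 2^5 * 13^1 * 19^1 * 6673^1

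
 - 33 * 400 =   -  13200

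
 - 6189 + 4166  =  -2023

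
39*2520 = 98280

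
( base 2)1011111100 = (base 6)3312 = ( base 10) 764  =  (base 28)r8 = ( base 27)118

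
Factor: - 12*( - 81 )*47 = 45684 = 2^2*3^5*47^1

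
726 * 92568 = 67204368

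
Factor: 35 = 5^1*7^1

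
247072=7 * 35296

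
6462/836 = 7 + 305/418 = 7.73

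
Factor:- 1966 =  - 2^1*983^1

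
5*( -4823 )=-24115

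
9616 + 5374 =14990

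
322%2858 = 322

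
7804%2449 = 457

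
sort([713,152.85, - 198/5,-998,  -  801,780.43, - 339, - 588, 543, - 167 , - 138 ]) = [ -998, - 801, - 588,- 339, - 167, - 138, - 198/5,152.85,543, 713,780.43 ]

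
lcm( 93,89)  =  8277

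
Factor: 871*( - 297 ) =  - 258687 = - 3^3 * 11^1*13^1*67^1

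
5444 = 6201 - 757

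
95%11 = 7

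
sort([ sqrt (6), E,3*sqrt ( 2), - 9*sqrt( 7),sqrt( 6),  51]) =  [ - 9*sqrt(7 ), sqrt( 6 ),sqrt(6), E,3*sqrt( 2), 51]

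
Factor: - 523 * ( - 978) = 511494= 2^1*3^1 *163^1*523^1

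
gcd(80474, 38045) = 1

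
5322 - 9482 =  - 4160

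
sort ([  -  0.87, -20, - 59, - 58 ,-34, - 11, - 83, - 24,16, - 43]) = [-83, - 59, - 58, - 43,-34, - 24, - 20, - 11,  -  0.87,  16 ] 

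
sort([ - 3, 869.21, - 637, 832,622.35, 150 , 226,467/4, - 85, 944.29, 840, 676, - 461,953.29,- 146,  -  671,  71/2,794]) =[  -  671, - 637, - 461,- 146, - 85, - 3,71/2, 467/4, 150,226, 622.35, 676,794, 832,840, 869.21,944.29, 953.29 ]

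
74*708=52392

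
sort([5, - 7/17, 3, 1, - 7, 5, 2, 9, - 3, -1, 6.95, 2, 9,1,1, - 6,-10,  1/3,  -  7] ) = [ - 10, - 7, - 7, - 6, - 3, - 1,-7/17,1/3 , 1,1, 1,  2,2,  3, 5, 5,  6.95,9, 9] 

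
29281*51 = 1493331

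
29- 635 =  - 606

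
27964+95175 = 123139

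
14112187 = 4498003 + 9614184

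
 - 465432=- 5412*86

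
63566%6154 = 2026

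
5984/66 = 90 + 2/3 = 90.67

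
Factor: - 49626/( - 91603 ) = 2^1*3^3*47^( - 1)*919^1*1949^( - 1 )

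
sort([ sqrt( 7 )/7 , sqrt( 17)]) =[sqrt(7) /7, sqrt (17)] 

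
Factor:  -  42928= - 2^4* 2683^1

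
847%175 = 147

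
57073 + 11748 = 68821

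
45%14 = 3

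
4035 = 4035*1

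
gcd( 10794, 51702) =42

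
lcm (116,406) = 812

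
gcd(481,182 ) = 13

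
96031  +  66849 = 162880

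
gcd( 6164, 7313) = 1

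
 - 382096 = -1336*286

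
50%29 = 21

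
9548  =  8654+894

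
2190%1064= 62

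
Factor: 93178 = 2^1*46589^1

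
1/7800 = 1/7800= 0.00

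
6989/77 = 6989/77 = 90.77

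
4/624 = 1/156 = 0.01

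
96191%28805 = 9776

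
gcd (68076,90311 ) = 1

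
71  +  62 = 133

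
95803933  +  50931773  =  146735706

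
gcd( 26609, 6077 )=59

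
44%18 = 8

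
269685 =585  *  461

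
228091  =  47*4853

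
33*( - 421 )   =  -13893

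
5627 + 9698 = 15325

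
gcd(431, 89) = 1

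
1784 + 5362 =7146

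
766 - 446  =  320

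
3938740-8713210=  - 4774470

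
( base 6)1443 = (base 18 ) 139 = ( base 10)387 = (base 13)23A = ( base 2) 110000011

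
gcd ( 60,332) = 4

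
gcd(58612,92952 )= 4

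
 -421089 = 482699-903788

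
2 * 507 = 1014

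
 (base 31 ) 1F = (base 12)3a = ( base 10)46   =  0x2e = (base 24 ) 1m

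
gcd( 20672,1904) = 272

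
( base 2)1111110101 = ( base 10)1013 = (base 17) 38a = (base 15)478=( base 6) 4405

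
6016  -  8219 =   -  2203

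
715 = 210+505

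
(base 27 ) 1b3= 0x405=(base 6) 4433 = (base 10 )1029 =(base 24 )1il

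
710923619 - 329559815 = 381363804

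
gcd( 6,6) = 6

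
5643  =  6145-502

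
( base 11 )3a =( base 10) 43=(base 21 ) 21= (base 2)101011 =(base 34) 19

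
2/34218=1/17109 = 0.00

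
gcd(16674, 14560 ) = 14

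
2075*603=1251225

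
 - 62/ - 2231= 62/2231=0.03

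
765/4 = 765/4 = 191.25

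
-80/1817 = -80/1817 = - 0.04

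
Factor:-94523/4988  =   - 2^( - 2 )*11^1*13^1*29^(-1)* 43^( - 1)*661^1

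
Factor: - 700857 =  - 3^2*43^1*1811^1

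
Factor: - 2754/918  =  -3 = - 3^1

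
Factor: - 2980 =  - 2^2*5^1*149^1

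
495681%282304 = 213377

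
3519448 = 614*5732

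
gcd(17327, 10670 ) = 1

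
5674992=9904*573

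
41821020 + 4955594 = 46776614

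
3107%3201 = 3107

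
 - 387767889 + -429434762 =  - 817202651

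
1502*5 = 7510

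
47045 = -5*(-9409 )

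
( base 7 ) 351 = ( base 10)183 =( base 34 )5d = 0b10110111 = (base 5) 1213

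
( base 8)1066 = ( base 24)ne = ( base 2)1000110110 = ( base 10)566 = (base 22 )13g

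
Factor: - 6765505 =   -  5^1*1353101^1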